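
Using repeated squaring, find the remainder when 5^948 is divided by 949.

5^1 ≡ 5 (mod 949)
5^2 ≡ 5^2 = 25 ≡ 25 (mod 949)
5^4 ≡ 25^2 = 625 ≡ 625 (mod 949)
5^8 ≡ 625^2 = 390625 ≡ 586 (mod 949)
5^16 ≡ 586^2 = 343396 ≡ 807 (mod 949)
5^32 ≡ 807^2 = 651249 ≡ 235 (mod 949)
5^64 ≡ 235^2 = 55225 ≡ 183 (mod 949)
5^128 ≡ 183^2 = 33489 ≡ 274 (mod 949)
5^256 ≡ 274^2 = 75076 ≡ 105 (mod 949)
5^512 ≡ 105^2 = 11025 ≡ 586 (mod 949)
948 = 512 + 256 + 128 + 32 + 16 + 4 in binary powers of 2.
So 5^948 ≡ 586 · 105 · 274 · 235 · 807 · 625 ≡ 885 (mod 949).
Since 885 ≠ 1, base 5 is a Fermat witness: 949 is composite.

885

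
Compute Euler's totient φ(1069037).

1037952

Factor: 1069037 = 97 · 103 · 107.
φ(1069037) = (97−1) · (103−1) · (107−1) = 96 · 102 · 106 = 1037952.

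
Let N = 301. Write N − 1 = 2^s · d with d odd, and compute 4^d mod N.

301 − 1 = 300 = 2^2 · 75, so d = 75.
4^1 ≡ 4 (mod 301)
4^2 ≡ 4^2 = 16 ≡ 16 (mod 301)
4^4 ≡ 16^2 = 256 ≡ 256 (mod 301)
4^8 ≡ 256^2 = 65536 ≡ 219 (mod 301)
4^16 ≡ 219^2 = 47961 ≡ 102 (mod 301)
4^32 ≡ 102^2 = 10404 ≡ 170 (mod 301)
4^64 ≡ 170^2 = 28900 ≡ 4 (mod 301)
75 = 64 + 8 + 2 + 1 in binary powers of 2.
So 4^75 ≡ 4 · 219 · 16 · 4 ≡ 78 (mod 301).
Squaring chain: 78 → 64; never reaches −1, so base 4 is a Miller–Rabin witness that 301 is composite.

78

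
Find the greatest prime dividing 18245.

89

18245 = 5 · 3649
3649 = 41 · 89
89 is prime.
So 18245 = 5 · 41 · 89; the largest prime factor is 89.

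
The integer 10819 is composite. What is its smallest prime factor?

10819 is odd.
Digit sum 19, not divisible by 3.
Ends in 9: not divisible by 5.
7: 10819 = 7·1545 + 4
11: 10819 = 11·983 + 6
13: 10819 = 13·832 + 3
17: 10819 = 17·636 + 7
19: 10819 = 19·569 + 8
23: 10819 = 23·470 + 9
29: 10819 = 29·373 + 2
31: 10819 = 31·349

31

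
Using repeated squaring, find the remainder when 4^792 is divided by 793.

4^1 ≡ 4 (mod 793)
4^2 ≡ 4^2 = 16 ≡ 16 (mod 793)
4^4 ≡ 16^2 = 256 ≡ 256 (mod 793)
4^8 ≡ 256^2 = 65536 ≡ 510 (mod 793)
4^16 ≡ 510^2 = 260100 ≡ 789 (mod 793)
4^32 ≡ 789^2 = 622521 ≡ 16 (mod 793)
4^64 ≡ 16^2 = 256 ≡ 256 (mod 793)
4^128 ≡ 256^2 = 65536 ≡ 510 (mod 793)
4^256 ≡ 510^2 = 260100 ≡ 789 (mod 793)
4^512 ≡ 789^2 = 622521 ≡ 16 (mod 793)
792 = 512 + 256 + 16 + 8 in binary powers of 2.
So 4^792 ≡ 16 · 789 · 789 · 510 ≡ 508 (mod 793).
Since 508 ≠ 1, base 4 is a Fermat witness: 793 is composite.

508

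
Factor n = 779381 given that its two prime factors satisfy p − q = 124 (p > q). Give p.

947

Since p = q + 124, we have 779381 = q(q + 124), so q² + 124q − 779381 = 0.
Discriminant: 124² + 4·779381 = 15376 + 3117524 = 3132900; √3132900 = 1770.
q = (−124 + 1770)/2 = 823, and p = q + 124 = 947.
Check: 823 · 947 = 779381.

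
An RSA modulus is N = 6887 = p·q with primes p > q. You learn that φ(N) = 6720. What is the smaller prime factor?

71

φ(n) = (p−1)(q−1) = n − (p+q) + 1, so p + q = 6887 − 6720 + 1 = 168.
p and q are the roots of t² − 168t + 6887 = 0.
Discriminant: 168² − 4·6887 = 28224 − 27548 = 676; √676 = 26.
q = (168 − 26)/2 = 71, p = (168 + 26)/2 = 97.
Check: 71 · 97 = 6887.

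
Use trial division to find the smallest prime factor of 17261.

17261 is odd.
Digit sum 17, not divisible by 3.
Ends in 1: not divisible by 5.
7: 17261 = 7·2465 + 6
11: 17261 = 11·1569 + 2
13: 17261 = 13·1327 + 10
17: 17261 = 17·1015 + 6
19: 17261 = 19·908 + 9
23: 17261 = 23·750 + 11
29: 17261 = 29·595 + 6
31: 17261 = 31·556 + 25
37: 17261 = 37·466 + 19
41: 17261 = 41·421

41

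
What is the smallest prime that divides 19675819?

79

19675819 is odd.
Digit sum 46, not divisible by 3.
Ends in 9: not divisible by 5.
7: 19675819 = 7·2810831 + 2
11: 19675819 = 11·1788710 + 9
13: 19675819 = 13·1513524 + 7
17: 19675819 = 17·1157401 + 2
19: 19675819 = 19·1035569 + 8
23: 19675819 = 23·855470 + 9
29: 19675819 = 29·678476 + 15
31: 19675819 = 31·634703 + 26
37: 19675819 = 37·531778 + 33
41: 19675819 = 41·479898 + 1
43: 19675819 = 43·457577 + 8
47: 19675819 = 47·418634 + 21
53: 19675819 = 53·371241 + 46
59: 19675819 = 59·333488 + 27
61: 19675819 = 61·322554 + 25
67: 19675819 = 67·293668 + 63
71: 19675819 = 71·277124 + 15
73: 19675819 = 73·269531 + 56
79: 19675819 = 79·249061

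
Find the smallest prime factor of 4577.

4577 is odd.
Digit sum 23, not divisible by 3.
Ends in 7: not divisible by 5.
7: 4577 = 7·653 + 6
11: 4577 = 11·416 + 1
13: 4577 = 13·352 + 1
17: 4577 = 17·269 + 4
19: 4577 = 19·240 + 17
23: 4577 = 23·199

23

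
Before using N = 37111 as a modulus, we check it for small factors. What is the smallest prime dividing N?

17

37111 is odd.
Digit sum 13, not divisible by 3.
Ends in 1: not divisible by 5.
7: 37111 = 7·5301 + 4
11: 37111 = 11·3373 + 8
13: 37111 = 13·2854 + 9
17: 37111 = 17·2183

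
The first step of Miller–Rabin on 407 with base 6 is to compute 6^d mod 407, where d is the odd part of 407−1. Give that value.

216

407 − 1 = 406 = 2^1 · 203, so d = 203.
6^1 ≡ 6 (mod 407)
6^2 ≡ 6^2 = 36 ≡ 36 (mod 407)
6^4 ≡ 36^2 = 1296 ≡ 75 (mod 407)
6^8 ≡ 75^2 = 5625 ≡ 334 (mod 407)
6^16 ≡ 334^2 = 111556 ≡ 38 (mod 407)
6^32 ≡ 38^2 = 1444 ≡ 223 (mod 407)
6^64 ≡ 223^2 = 49729 ≡ 75 (mod 407)
6^128 ≡ 75^2 = 5625 ≡ 334 (mod 407)
203 = 128 + 64 + 8 + 2 + 1 in binary powers of 2.
So 6^203 ≡ 334 · 75 · 334 · 36 · 6 ≡ 216 (mod 407).
Squaring chain: 216; never reaches −1, so base 6 is a Miller–Rabin witness that 407 is composite.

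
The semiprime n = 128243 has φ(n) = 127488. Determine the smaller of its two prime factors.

φ(n) = (p−1)(q−1) = n − (p+q) + 1, so p + q = 128243 − 127488 + 1 = 756.
p and q are the roots of t² − 756t + 128243 = 0.
Discriminant: 756² − 4·128243 = 571536 − 512972 = 58564; √58564 = 242.
q = (756 − 242)/2 = 257, p = (756 + 242)/2 = 499.
Check: 257 · 499 = 128243.

257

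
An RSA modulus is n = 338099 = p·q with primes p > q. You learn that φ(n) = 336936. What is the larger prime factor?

φ(n) = (p−1)(q−1) = n − (p+q) + 1, so p + q = 338099 − 336936 + 1 = 1164.
p and q are the roots of t² − 1164t + 338099 = 0.
Discriminant: 1164² − 4·338099 = 1354896 − 1352396 = 2500; √2500 = 50.
q = (1164 − 50)/2 = 557, p = (1164 + 50)/2 = 607.
Check: 557 · 607 = 338099.

607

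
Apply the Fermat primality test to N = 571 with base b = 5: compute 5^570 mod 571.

1

5^1 ≡ 5 (mod 571)
5^2 ≡ 5^2 = 25 ≡ 25 (mod 571)
5^4 ≡ 25^2 = 625 ≡ 54 (mod 571)
5^8 ≡ 54^2 = 2916 ≡ 61 (mod 571)
5^16 ≡ 61^2 = 3721 ≡ 295 (mod 571)
5^32 ≡ 295^2 = 87025 ≡ 233 (mod 571)
5^64 ≡ 233^2 = 54289 ≡ 44 (mod 571)
5^128 ≡ 44^2 = 1936 ≡ 223 (mod 571)
5^256 ≡ 223^2 = 49729 ≡ 52 (mod 571)
5^512 ≡ 52^2 = 2704 ≡ 420 (mod 571)
570 = 512 + 32 + 16 + 8 + 2 in binary powers of 2.
So 5^570 ≡ 420 · 233 · 295 · 61 · 25 ≡ 1 (mod 571).
Since the result is 1, base 5 gives no evidence that 571 is composite.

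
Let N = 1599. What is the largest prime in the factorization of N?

1599 = 3 · 533
533 = 13 · 41
41 is prime.
So 1599 = 3 · 13 · 41; the largest prime factor is 41.

41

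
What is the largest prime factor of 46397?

83

46397 = 13 · 3569
3569 = 43 · 83
83 is prime.
So 46397 = 13 · 43 · 83; the largest prime factor is 83.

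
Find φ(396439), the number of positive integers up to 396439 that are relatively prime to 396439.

380160

Factor: 396439 = 61 · 67 · 97.
φ(396439) = (61−1) · (67−1) · (97−1) = 60 · 66 · 96 = 380160.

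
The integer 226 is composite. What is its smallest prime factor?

2

226 is even: 2 divides it.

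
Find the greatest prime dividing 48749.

41

48749 = 29 · 1681
1681 = 41 · 41
41 = 41 · 1
So 48749 = 29 · 41^2; the largest prime factor is 41.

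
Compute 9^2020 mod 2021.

9^1 ≡ 9 (mod 2021)
9^2 ≡ 9^2 = 81 ≡ 81 (mod 2021)
9^4 ≡ 81^2 = 6561 ≡ 498 (mod 2021)
9^8 ≡ 498^2 = 248004 ≡ 1442 (mod 2021)
9^16 ≡ 1442^2 = 2079364 ≡ 1776 (mod 2021)
9^32 ≡ 1776^2 = 3154176 ≡ 1416 (mod 2021)
9^64 ≡ 1416^2 = 2005056 ≡ 224 (mod 2021)
9^128 ≡ 224^2 = 50176 ≡ 1672 (mod 2021)
9^256 ≡ 1672^2 = 2795584 ≡ 541 (mod 2021)
9^512 ≡ 541^2 = 292681 ≡ 1657 (mod 2021)
9^1024 ≡ 1657^2 = 2745649 ≡ 1131 (mod 2021)
2020 = 1024 + 512 + 256 + 128 + 64 + 32 + 4 in binary powers of 2.
So 9^2020 ≡ 1131 · 1657 · 541 · 1672 · 224 · 1416 · 498 ≡ 1358 (mod 2021).
Since 1358 ≠ 1, base 9 is a Fermat witness: 2021 is composite.

1358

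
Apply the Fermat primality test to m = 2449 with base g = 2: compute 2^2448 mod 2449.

2^1 ≡ 2 (mod 2449)
2^2 ≡ 2^2 = 4 ≡ 4 (mod 2449)
2^4 ≡ 4^2 = 16 ≡ 16 (mod 2449)
2^8 ≡ 16^2 = 256 ≡ 256 (mod 2449)
2^16 ≡ 256^2 = 65536 ≡ 1862 (mod 2449)
2^32 ≡ 1862^2 = 3467044 ≡ 1709 (mod 2449)
2^64 ≡ 1709^2 = 2920681 ≡ 1473 (mod 2449)
2^128 ≡ 1473^2 = 2169729 ≡ 2364 (mod 2449)
2^256 ≡ 2364^2 = 5588496 ≡ 2327 (mod 2449)
2^512 ≡ 2327^2 = 5414929 ≡ 190 (mod 2449)
2^1024 ≡ 190^2 = 36100 ≡ 1814 (mod 2449)
2^2048 ≡ 1814^2 = 3290596 ≡ 1589 (mod 2449)
2448 = 2048 + 256 + 128 + 16 in binary powers of 2.
So 2^2448 ≡ 1589 · 2327 · 2364 · 1862 ≡ 1000 (mod 2449).
Since 1000 ≠ 1, base 2 is a Fermat witness: 2449 is composite.

1000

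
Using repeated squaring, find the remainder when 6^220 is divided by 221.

6^1 ≡ 6 (mod 221)
6^2 ≡ 6^2 = 36 ≡ 36 (mod 221)
6^4 ≡ 36^2 = 1296 ≡ 191 (mod 221)
6^8 ≡ 191^2 = 36481 ≡ 16 (mod 221)
6^16 ≡ 16^2 = 256 ≡ 35 (mod 221)
6^32 ≡ 35^2 = 1225 ≡ 120 (mod 221)
6^64 ≡ 120^2 = 14400 ≡ 35 (mod 221)
6^128 ≡ 35^2 = 1225 ≡ 120 (mod 221)
220 = 128 + 64 + 16 + 8 + 4 in binary powers of 2.
So 6^220 ≡ 120 · 35 · 35 · 16 · 191 ≡ 217 (mod 221).
Since 217 ≠ 1, base 6 is a Fermat witness: 221 is composite.

217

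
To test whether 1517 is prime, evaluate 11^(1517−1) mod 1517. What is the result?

359

11^1 ≡ 11 (mod 1517)
11^2 ≡ 11^2 = 121 ≡ 121 (mod 1517)
11^4 ≡ 121^2 = 14641 ≡ 988 (mod 1517)
11^8 ≡ 988^2 = 976144 ≡ 713 (mod 1517)
11^16 ≡ 713^2 = 508369 ≡ 174 (mod 1517)
11^32 ≡ 174^2 = 30276 ≡ 1453 (mod 1517)
11^64 ≡ 1453^2 = 2111209 ≡ 1062 (mod 1517)
11^128 ≡ 1062^2 = 1127844 ≡ 713 (mod 1517)
11^256 ≡ 713^2 = 508369 ≡ 174 (mod 1517)
11^512 ≡ 174^2 = 30276 ≡ 1453 (mod 1517)
11^1024 ≡ 1453^2 = 2111209 ≡ 1062 (mod 1517)
1516 = 1024 + 256 + 128 + 64 + 32 + 8 + 4 in binary powers of 2.
So 11^1516 ≡ 1062 · 174 · 713 · 1062 · 1453 · 713 · 988 ≡ 359 (mod 1517).
Since 359 ≠ 1, base 11 is a Fermat witness: 1517 is composite.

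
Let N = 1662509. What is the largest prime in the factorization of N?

1662509 = 23 · 72283
72283 = 41 · 1763
1763 = 41 · 43
43 is prime.
So 1662509 = 23 · 41^2 · 43; the largest prime factor is 43.

43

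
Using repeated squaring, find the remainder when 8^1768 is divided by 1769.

935

8^1 ≡ 8 (mod 1769)
8^2 ≡ 8^2 = 64 ≡ 64 (mod 1769)
8^4 ≡ 64^2 = 4096 ≡ 558 (mod 1769)
8^8 ≡ 558^2 = 311364 ≡ 20 (mod 1769)
8^16 ≡ 20^2 = 400 ≡ 400 (mod 1769)
8^32 ≡ 400^2 = 160000 ≡ 790 (mod 1769)
8^64 ≡ 790^2 = 624100 ≡ 1412 (mod 1769)
8^128 ≡ 1412^2 = 1993744 ≡ 81 (mod 1769)
8^256 ≡ 81^2 = 6561 ≡ 1254 (mod 1769)
8^512 ≡ 1254^2 = 1572516 ≡ 1644 (mod 1769)
8^1024 ≡ 1644^2 = 2702736 ≡ 1473 (mod 1769)
1768 = 1024 + 512 + 128 + 64 + 32 + 8 in binary powers of 2.
So 8^1768 ≡ 1473 · 1644 · 81 · 1412 · 790 · 20 ≡ 935 (mod 1769).
Since 935 ≠ 1, base 8 is a Fermat witness: 1769 is composite.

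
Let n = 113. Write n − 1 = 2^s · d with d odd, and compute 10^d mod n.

65

113 − 1 = 112 = 2^4 · 7, so d = 7.
10^1 ≡ 10 (mod 113)
10^2 ≡ 10^2 = 100 ≡ 100 (mod 113)
10^4 ≡ 100^2 = 10000 ≡ 56 (mod 113)
7 = 4 + 2 + 1 in binary powers of 2.
So 10^7 ≡ 56 · 100 · 10 ≡ 65 (mod 113).
Squaring chain: 65 → 44 → 15 → 112; reaches −1, so base 10 does not prove 113 composite.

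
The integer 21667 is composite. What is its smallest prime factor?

47

21667 is odd.
Digit sum 22, not divisible by 3.
Ends in 7: not divisible by 5.
7: 21667 = 7·3095 + 2
11: 21667 = 11·1969 + 8
13: 21667 = 13·1666 + 9
17: 21667 = 17·1274 + 9
19: 21667 = 19·1140 + 7
23: 21667 = 23·942 + 1
29: 21667 = 29·747 + 4
31: 21667 = 31·698 + 29
37: 21667 = 37·585 + 22
41: 21667 = 41·528 + 19
43: 21667 = 43·503 + 38
47: 21667 = 47·461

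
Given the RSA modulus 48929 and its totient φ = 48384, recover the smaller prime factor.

φ(n) = (p−1)(q−1) = n − (p+q) + 1, so p + q = 48929 − 48384 + 1 = 546.
p and q are the roots of t² − 546t + 48929 = 0.
Discriminant: 546² − 4·48929 = 298116 − 195716 = 102400; √102400 = 320.
q = (546 − 320)/2 = 113, p = (546 + 320)/2 = 433.
Check: 113 · 433 = 48929.

113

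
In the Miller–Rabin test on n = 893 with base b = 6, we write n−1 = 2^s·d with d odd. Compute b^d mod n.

893 − 1 = 892 = 2^2 · 223, so d = 223.
6^1 ≡ 6 (mod 893)
6^2 ≡ 6^2 = 36 ≡ 36 (mod 893)
6^4 ≡ 36^2 = 1296 ≡ 403 (mod 893)
6^8 ≡ 403^2 = 162409 ≡ 776 (mod 893)
6^16 ≡ 776^2 = 602176 ≡ 294 (mod 893)
6^32 ≡ 294^2 = 86436 ≡ 708 (mod 893)
6^64 ≡ 708^2 = 501264 ≡ 291 (mod 893)
6^128 ≡ 291^2 = 84681 ≡ 739 (mod 893)
223 = 128 + 64 + 16 + 8 + 4 + 2 + 1 in binary powers of 2.
So 6^223 ≡ 739 · 291 · 294 · 776 · 403 · 36 · 6 ≡ 294 (mod 893).
Squaring chain: 294 → 708; never reaches −1, so base 6 is a Miller–Rabin witness that 893 is composite.

294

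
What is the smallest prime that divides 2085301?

41

2085301 is odd.
Digit sum 19, not divisible by 3.
Ends in 1: not divisible by 5.
7: 2085301 = 7·297900 + 1
11: 2085301 = 11·189572 + 9
13: 2085301 = 13·160407 + 10
17: 2085301 = 17·122664 + 13
19: 2085301 = 19·109752 + 13
23: 2085301 = 23·90665 + 6
29: 2085301 = 29·71906 + 27
31: 2085301 = 31·67267 + 24
37: 2085301 = 37·56359 + 18
41: 2085301 = 41·50861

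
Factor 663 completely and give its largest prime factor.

17

663 = 3 · 221
221 = 13 · 17
17 is prime.
So 663 = 3 · 13 · 17; the largest prime factor is 17.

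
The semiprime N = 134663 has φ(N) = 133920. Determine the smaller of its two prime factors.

311

φ(n) = (p−1)(q−1) = n − (p+q) + 1, so p + q = 134663 − 133920 + 1 = 744.
p and q are the roots of t² − 744t + 134663 = 0.
Discriminant: 744² − 4·134663 = 553536 − 538652 = 14884; √14884 = 122.
q = (744 − 122)/2 = 311, p = (744 + 122)/2 = 433.
Check: 311 · 433 = 134663.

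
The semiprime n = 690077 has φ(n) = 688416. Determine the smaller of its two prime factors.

φ(n) = (p−1)(q−1) = n − (p+q) + 1, so p + q = 690077 − 688416 + 1 = 1662.
p and q are the roots of t² − 1662t + 690077 = 0.
Discriminant: 1662² − 4·690077 = 2762244 − 2760308 = 1936; √1936 = 44.
q = (1662 − 44)/2 = 809, p = (1662 + 44)/2 = 853.
Check: 809 · 853 = 690077.

809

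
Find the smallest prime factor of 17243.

43

17243 is odd.
Digit sum 17, not divisible by 3.
Ends in 3: not divisible by 5.
7: 17243 = 7·2463 + 2
11: 17243 = 11·1567 + 6
13: 17243 = 13·1326 + 5
17: 17243 = 17·1014 + 5
19: 17243 = 19·907 + 10
23: 17243 = 23·749 + 16
29: 17243 = 29·594 + 17
31: 17243 = 31·556 + 7
37: 17243 = 37·466 + 1
41: 17243 = 41·420 + 23
43: 17243 = 43·401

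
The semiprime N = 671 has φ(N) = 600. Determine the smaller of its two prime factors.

φ(n) = (p−1)(q−1) = n − (p+q) + 1, so p + q = 671 − 600 + 1 = 72.
p and q are the roots of t² − 72t + 671 = 0.
Discriminant: 72² − 4·671 = 5184 − 2684 = 2500; √2500 = 50.
q = (72 − 50)/2 = 11, p = (72 + 50)/2 = 61.
Check: 11 · 61 = 671.

11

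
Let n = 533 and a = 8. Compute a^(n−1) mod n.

469

8^1 ≡ 8 (mod 533)
8^2 ≡ 8^2 = 64 ≡ 64 (mod 533)
8^4 ≡ 64^2 = 4096 ≡ 365 (mod 533)
8^8 ≡ 365^2 = 133225 ≡ 508 (mod 533)
8^16 ≡ 508^2 = 258064 ≡ 92 (mod 533)
8^32 ≡ 92^2 = 8464 ≡ 469 (mod 533)
8^64 ≡ 469^2 = 219961 ≡ 365 (mod 533)
8^128 ≡ 365^2 = 133225 ≡ 508 (mod 533)
8^256 ≡ 508^2 = 258064 ≡ 92 (mod 533)
8^512 ≡ 92^2 = 8464 ≡ 469 (mod 533)
532 = 512 + 16 + 4 in binary powers of 2.
So 8^532 ≡ 469 · 92 · 365 ≡ 469 (mod 533).
Since 469 ≠ 1, base 8 is a Fermat witness: 533 is composite.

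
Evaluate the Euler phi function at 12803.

10440

Factor: 12803 = 7 · 31 · 59.
φ(12803) = (7−1) · (31−1) · (59−1) = 6 · 30 · 58 = 10440.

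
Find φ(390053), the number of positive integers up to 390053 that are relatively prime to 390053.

370944

Factor: 390053 = 43 · 47 · 193.
φ(390053) = (43−1) · (47−1) · (193−1) = 42 · 46 · 192 = 370944.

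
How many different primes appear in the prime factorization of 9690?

9690 = 2 · 4845
4845 = 3 · 1615
1615 = 5 · 323
323 = 17 · 19
9690 = 2 · 3 · 5 · 17 · 19, which has 5 distinct prime factors.

5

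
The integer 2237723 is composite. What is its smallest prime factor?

2237723 is odd.
Digit sum 26, not divisible by 3.
Ends in 3: not divisible by 5.
7: 2237723 = 7·319674 + 5
11: 2237723 = 11·203429 + 4
13: 2237723 = 13·172132 + 7
17: 2237723 = 17·131630 + 13
19: 2237723 = 19·117774 + 17
23: 2237723 = 23·97292 + 7
29: 2237723 = 29·77162 + 25
31: 2237723 = 31·72184 + 19
37: 2237723 = 37·60479

37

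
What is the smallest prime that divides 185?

185 is odd.
Digit sum 14, not divisible by 3.
Ends in 5: divisible by 5.

5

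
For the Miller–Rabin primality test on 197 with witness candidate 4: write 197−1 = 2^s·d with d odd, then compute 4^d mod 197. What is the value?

197 − 1 = 196 = 2^2 · 49, so d = 49.
4^1 ≡ 4 (mod 197)
4^2 ≡ 4^2 = 16 ≡ 16 (mod 197)
4^4 ≡ 16^2 = 256 ≡ 59 (mod 197)
4^8 ≡ 59^2 = 3481 ≡ 132 (mod 197)
4^16 ≡ 132^2 = 17424 ≡ 88 (mod 197)
4^32 ≡ 88^2 = 7744 ≡ 61 (mod 197)
49 = 32 + 16 + 1 in binary powers of 2.
So 4^49 ≡ 61 · 88 · 4 ≡ 196 (mod 197).
Since 4^d ≡ 196 (mod 197), base 4 does not prove 197 composite.

196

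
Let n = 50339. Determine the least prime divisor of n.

50339 is odd.
Digit sum 20, not divisible by 3.
Ends in 9: not divisible by 5.
7: 50339 = 7·7191 + 2
11: 50339 = 11·4576 + 3
13: 50339 = 13·3872 + 3
17: 50339 = 17·2961 + 2
19: 50339 = 19·2649 + 8
23: 50339 = 23·2188 + 15
29: 50339 = 29·1735 + 24
31: 50339 = 31·1623 + 26
37: 50339 = 37·1360 + 19
41: 50339 = 41·1227 + 32
43: 50339 = 43·1170 + 29
47: 50339 = 47·1071 + 2
53: 50339 = 53·949 + 42
59: 50339 = 59·853 + 12
61: 50339 = 61·825 + 14
67: 50339 = 67·751 + 22
71: 50339 = 71·709

71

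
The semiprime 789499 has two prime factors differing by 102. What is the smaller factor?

839

Since p = q + 102, we have 789499 = q(q + 102), so q² + 102q − 789499 = 0.
Discriminant: 102² + 4·789499 = 10404 + 3157996 = 3168400; √3168400 = 1780.
q = (−102 + 1780)/2 = 839, and p = q + 102 = 941.
Check: 839 · 941 = 789499.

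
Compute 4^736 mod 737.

4^1 ≡ 4 (mod 737)
4^2 ≡ 4^2 = 16 ≡ 16 (mod 737)
4^4 ≡ 16^2 = 256 ≡ 256 (mod 737)
4^8 ≡ 256^2 = 65536 ≡ 680 (mod 737)
4^16 ≡ 680^2 = 462400 ≡ 301 (mod 737)
4^32 ≡ 301^2 = 90601 ≡ 687 (mod 737)
4^64 ≡ 687^2 = 471969 ≡ 289 (mod 737)
4^128 ≡ 289^2 = 83521 ≡ 240 (mod 737)
4^256 ≡ 240^2 = 57600 ≡ 114 (mod 737)
4^512 ≡ 114^2 = 12996 ≡ 467 (mod 737)
736 = 512 + 128 + 64 + 32 in binary powers of 2.
So 4^736 ≡ 467 · 240 · 289 · 687 ≡ 26 (mod 737).
Since 26 ≠ 1, base 4 is a Fermat witness: 737 is composite.

26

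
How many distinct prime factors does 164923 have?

3

164923 = 11^2 · 1363
1363 = 29 · 47
164923 = 11^2 · 29 · 47, which has 3 distinct prime factors.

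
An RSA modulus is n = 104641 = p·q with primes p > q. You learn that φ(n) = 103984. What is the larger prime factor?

φ(n) = (p−1)(q−1) = n − (p+q) + 1, so p + q = 104641 − 103984 + 1 = 658.
p and q are the roots of t² − 658t + 104641 = 0.
Discriminant: 658² − 4·104641 = 432964 − 418564 = 14400; √14400 = 120.
q = (658 − 120)/2 = 269, p = (658 + 120)/2 = 389.
Check: 269 · 389 = 104641.

389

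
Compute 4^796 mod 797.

4^1 ≡ 4 (mod 797)
4^2 ≡ 4^2 = 16 ≡ 16 (mod 797)
4^4 ≡ 16^2 = 256 ≡ 256 (mod 797)
4^8 ≡ 256^2 = 65536 ≡ 182 (mod 797)
4^16 ≡ 182^2 = 33124 ≡ 447 (mod 797)
4^32 ≡ 447^2 = 199809 ≡ 559 (mod 797)
4^64 ≡ 559^2 = 312481 ≡ 57 (mod 797)
4^128 ≡ 57^2 = 3249 ≡ 61 (mod 797)
4^256 ≡ 61^2 = 3721 ≡ 533 (mod 797)
4^512 ≡ 533^2 = 284089 ≡ 357 (mod 797)
796 = 512 + 256 + 16 + 8 + 4 in binary powers of 2.
So 4^796 ≡ 357 · 533 · 447 · 182 · 256 ≡ 1 (mod 797).
Since the result is 1, base 4 gives no evidence that 797 is composite.

1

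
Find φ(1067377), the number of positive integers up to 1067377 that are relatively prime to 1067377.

1033824

Factor: 1067377 = 67 · 89 · 179.
φ(1067377) = (67−1) · (89−1) · (179−1) = 66 · 88 · 178 = 1033824.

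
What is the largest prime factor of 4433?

4433 = 11 · 403
403 = 13 · 31
31 is prime.
So 4433 = 11 · 13 · 31; the largest prime factor is 31.

31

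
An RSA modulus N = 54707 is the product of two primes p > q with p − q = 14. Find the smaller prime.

Since p = q + 14, we have 54707 = q(q + 14), so q² + 14q − 54707 = 0.
Discriminant: 14² + 4·54707 = 196 + 218828 = 219024; √219024 = 468.
q = (−14 + 468)/2 = 227, and p = q + 14 = 241.
Check: 227 · 241 = 54707.

227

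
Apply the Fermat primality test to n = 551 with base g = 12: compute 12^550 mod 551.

463

12^1 ≡ 12 (mod 551)
12^2 ≡ 12^2 = 144 ≡ 144 (mod 551)
12^4 ≡ 144^2 = 20736 ≡ 349 (mod 551)
12^8 ≡ 349^2 = 121801 ≡ 30 (mod 551)
12^16 ≡ 30^2 = 900 ≡ 349 (mod 551)
12^32 ≡ 349^2 = 121801 ≡ 30 (mod 551)
12^64 ≡ 30^2 = 900 ≡ 349 (mod 551)
12^128 ≡ 349^2 = 121801 ≡ 30 (mod 551)
12^256 ≡ 30^2 = 900 ≡ 349 (mod 551)
12^512 ≡ 349^2 = 121801 ≡ 30 (mod 551)
550 = 512 + 32 + 4 + 2 in binary powers of 2.
So 12^550 ≡ 30 · 30 · 349 · 144 ≡ 463 (mod 551).
Since 463 ≠ 1, base 12 is a Fermat witness: 551 is composite.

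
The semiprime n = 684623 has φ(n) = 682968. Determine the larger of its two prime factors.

859

φ(n) = (p−1)(q−1) = n − (p+q) + 1, so p + q = 684623 − 682968 + 1 = 1656.
p and q are the roots of t² − 1656t + 684623 = 0.
Discriminant: 1656² − 4·684623 = 2742336 − 2738492 = 3844; √3844 = 62.
q = (1656 − 62)/2 = 797, p = (1656 + 62)/2 = 859.
Check: 797 · 859 = 684623.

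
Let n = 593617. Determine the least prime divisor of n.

593617 is odd.
Digit sum 31, not divisible by 3.
Ends in 7: not divisible by 5.
7: 593617 = 7·84802 + 3
11: 593617 = 11·53965 + 2
13: 593617 = 13·45662 + 11
17: 593617 = 17·34918 + 11
19: 593617 = 19·31243

19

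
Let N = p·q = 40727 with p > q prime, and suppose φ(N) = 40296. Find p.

293

φ(n) = (p−1)(q−1) = n − (p+q) + 1, so p + q = 40727 − 40296 + 1 = 432.
p and q are the roots of t² − 432t + 40727 = 0.
Discriminant: 432² − 4·40727 = 186624 − 162908 = 23716; √23716 = 154.
q = (432 − 154)/2 = 139, p = (432 + 154)/2 = 293.
Check: 139 · 293 = 40727.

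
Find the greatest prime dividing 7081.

97

7081 = 73 · 97
97 is prime.
So 7081 = 73 · 97; the largest prime factor is 97.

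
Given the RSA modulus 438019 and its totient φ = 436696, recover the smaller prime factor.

φ(n) = (p−1)(q−1) = n − (p+q) + 1, so p + q = 438019 − 436696 + 1 = 1324.
p and q are the roots of t² − 1324t + 438019 = 0.
Discriminant: 1324² − 4·438019 = 1752976 − 1752076 = 900; √900 = 30.
q = (1324 − 30)/2 = 647, p = (1324 + 30)/2 = 677.
Check: 647 · 677 = 438019.

647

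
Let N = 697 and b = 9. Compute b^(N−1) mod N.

1

9^1 ≡ 9 (mod 697)
9^2 ≡ 9^2 = 81 ≡ 81 (mod 697)
9^4 ≡ 81^2 = 6561 ≡ 288 (mod 697)
9^8 ≡ 288^2 = 82944 ≡ 1 (mod 697)
9^16 ≡ 1^2 = 1 ≡ 1 (mod 697)
9^32 ≡ 1^2 = 1 ≡ 1 (mod 697)
9^64 ≡ 1^2 = 1 ≡ 1 (mod 697)
9^128 ≡ 1^2 = 1 ≡ 1 (mod 697)
9^256 ≡ 1^2 = 1 ≡ 1 (mod 697)
9^512 ≡ 1^2 = 1 ≡ 1 (mod 697)
696 = 512 + 128 + 32 + 16 + 8 in binary powers of 2.
So 9^696 ≡ 1 · 1 · 1 · 1 · 1 ≡ 1 (mod 697).
Since the result is 1, base 9 gives no evidence that 697 is composite.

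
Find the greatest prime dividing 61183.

61

61183 = 17 · 3599
3599 = 59 · 61
61 is prime.
So 61183 = 17 · 59 · 61; the largest prime factor is 61.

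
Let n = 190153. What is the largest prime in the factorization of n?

83

190153 = 29 · 6557
6557 = 79 · 83
83 is prime.
So 190153 = 29 · 79 · 83; the largest prime factor is 83.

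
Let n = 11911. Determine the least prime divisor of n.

11911 is odd.
Digit sum 13, not divisible by 3.
Ends in 1: not divisible by 5.
7: 11911 = 7·1701 + 4
11: 11911 = 11·1082 + 9
13: 11911 = 13·916 + 3
17: 11911 = 17·700 + 11
19: 11911 = 19·626 + 17
23: 11911 = 23·517 + 20
29: 11911 = 29·410 + 21
31: 11911 = 31·384 + 7
37: 11911 = 37·321 + 34
41: 11911 = 41·290 + 21
43: 11911 = 43·277

43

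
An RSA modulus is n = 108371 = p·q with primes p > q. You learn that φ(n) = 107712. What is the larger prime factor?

353

φ(n) = (p−1)(q−1) = n − (p+q) + 1, so p + q = 108371 − 107712 + 1 = 660.
p and q are the roots of t² − 660t + 108371 = 0.
Discriminant: 660² − 4·108371 = 435600 − 433484 = 2116; √2116 = 46.
q = (660 − 46)/2 = 307, p = (660 + 46)/2 = 353.
Check: 307 · 353 = 108371.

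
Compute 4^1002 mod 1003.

4^1 ≡ 4 (mod 1003)
4^2 ≡ 4^2 = 16 ≡ 16 (mod 1003)
4^4 ≡ 16^2 = 256 ≡ 256 (mod 1003)
4^8 ≡ 256^2 = 65536 ≡ 341 (mod 1003)
4^16 ≡ 341^2 = 116281 ≡ 936 (mod 1003)
4^32 ≡ 936^2 = 876096 ≡ 477 (mod 1003)
4^64 ≡ 477^2 = 227529 ≡ 851 (mod 1003)
4^128 ≡ 851^2 = 724201 ≡ 35 (mod 1003)
4^256 ≡ 35^2 = 1225 ≡ 222 (mod 1003)
4^512 ≡ 222^2 = 49284 ≡ 137 (mod 1003)
1002 = 512 + 256 + 128 + 64 + 32 + 8 + 2 in binary powers of 2.
So 4^1002 ≡ 137 · 222 · 35 · 851 · 477 · 341 · 16 ≡ 169 (mod 1003).
Since 169 ≠ 1, base 4 is a Fermat witness: 1003 is composite.

169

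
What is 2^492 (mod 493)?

373

2^1 ≡ 2 (mod 493)
2^2 ≡ 2^2 = 4 ≡ 4 (mod 493)
2^4 ≡ 4^2 = 16 ≡ 16 (mod 493)
2^8 ≡ 16^2 = 256 ≡ 256 (mod 493)
2^16 ≡ 256^2 = 65536 ≡ 460 (mod 493)
2^32 ≡ 460^2 = 211600 ≡ 103 (mod 493)
2^64 ≡ 103^2 = 10609 ≡ 256 (mod 493)
2^128 ≡ 256^2 = 65536 ≡ 460 (mod 493)
2^256 ≡ 460^2 = 211600 ≡ 103 (mod 493)
492 = 256 + 128 + 64 + 32 + 8 + 4 in binary powers of 2.
So 2^492 ≡ 103 · 460 · 256 · 103 · 256 · 16 ≡ 373 (mod 493).
Since 373 ≠ 1, base 2 is a Fermat witness: 493 is composite.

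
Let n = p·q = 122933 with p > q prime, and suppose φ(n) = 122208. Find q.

269

φ(n) = (p−1)(q−1) = n − (p+q) + 1, so p + q = 122933 − 122208 + 1 = 726.
p and q are the roots of t² − 726t + 122933 = 0.
Discriminant: 726² − 4·122933 = 527076 − 491732 = 35344; √35344 = 188.
q = (726 − 188)/2 = 269, p = (726 + 188)/2 = 457.
Check: 269 · 457 = 122933.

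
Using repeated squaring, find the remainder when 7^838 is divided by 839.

7^1 ≡ 7 (mod 839)
7^2 ≡ 7^2 = 49 ≡ 49 (mod 839)
7^4 ≡ 49^2 = 2401 ≡ 723 (mod 839)
7^8 ≡ 723^2 = 522729 ≡ 32 (mod 839)
7^16 ≡ 32^2 = 1024 ≡ 185 (mod 839)
7^32 ≡ 185^2 = 34225 ≡ 665 (mod 839)
7^64 ≡ 665^2 = 442225 ≡ 72 (mod 839)
7^128 ≡ 72^2 = 5184 ≡ 150 (mod 839)
7^256 ≡ 150^2 = 22500 ≡ 686 (mod 839)
7^512 ≡ 686^2 = 470596 ≡ 756 (mod 839)
838 = 512 + 256 + 64 + 4 + 2 in binary powers of 2.
So 7^838 ≡ 756 · 686 · 72 · 723 · 49 ≡ 1 (mod 839).
Since the result is 1, base 7 gives no evidence that 839 is composite.

1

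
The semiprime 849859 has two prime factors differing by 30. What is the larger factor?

937

Since p = q + 30, we have 849859 = q(q + 30), so q² + 30q − 849859 = 0.
Discriminant: 30² + 4·849859 = 900 + 3399436 = 3400336; √3400336 = 1844.
q = (−30 + 1844)/2 = 907, and p = q + 30 = 937.
Check: 907 · 937 = 849859.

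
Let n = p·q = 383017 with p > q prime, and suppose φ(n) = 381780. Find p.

φ(n) = (p−1)(q−1) = n − (p+q) + 1, so p + q = 383017 − 381780 + 1 = 1238.
p and q are the roots of t² − 1238t + 383017 = 0.
Discriminant: 1238² − 4·383017 = 1532644 − 1532068 = 576; √576 = 24.
q = (1238 − 24)/2 = 607, p = (1238 + 24)/2 = 631.
Check: 607 · 631 = 383017.

631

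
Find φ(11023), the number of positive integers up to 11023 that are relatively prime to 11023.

Factor: 11023 = 73 · 151.
φ(11023) = (73−1) · (151−1) = 72 · 150 = 10800.

10800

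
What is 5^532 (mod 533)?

5^1 ≡ 5 (mod 533)
5^2 ≡ 5^2 = 25 ≡ 25 (mod 533)
5^4 ≡ 25^2 = 625 ≡ 92 (mod 533)
5^8 ≡ 92^2 = 8464 ≡ 469 (mod 533)
5^16 ≡ 469^2 = 219961 ≡ 365 (mod 533)
5^32 ≡ 365^2 = 133225 ≡ 508 (mod 533)
5^64 ≡ 508^2 = 258064 ≡ 92 (mod 533)
5^128 ≡ 92^2 = 8464 ≡ 469 (mod 533)
5^256 ≡ 469^2 = 219961 ≡ 365 (mod 533)
5^512 ≡ 365^2 = 133225 ≡ 508 (mod 533)
532 = 512 + 16 + 4 in binary powers of 2.
So 5^532 ≡ 508 · 365 · 92 ≡ 508 (mod 533).
Since 508 ≠ 1, base 5 is a Fermat witness: 533 is composite.

508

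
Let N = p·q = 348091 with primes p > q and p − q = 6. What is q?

Since p = q + 6, we have 348091 = q(q + 6), so q² + 6q − 348091 = 0.
Discriminant: 6² + 4·348091 = 36 + 1392364 = 1392400; √1392400 = 1180.
q = (−6 + 1180)/2 = 587, and p = q + 6 = 593.
Check: 587 · 593 = 348091.

587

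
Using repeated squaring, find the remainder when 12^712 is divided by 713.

12^1 ≡ 12 (mod 713)
12^2 ≡ 12^2 = 144 ≡ 144 (mod 713)
12^4 ≡ 144^2 = 20736 ≡ 59 (mod 713)
12^8 ≡ 59^2 = 3481 ≡ 629 (mod 713)
12^16 ≡ 629^2 = 395641 ≡ 639 (mod 713)
12^32 ≡ 639^2 = 408321 ≡ 485 (mod 713)
12^64 ≡ 485^2 = 235225 ≡ 648 (mod 713)
12^128 ≡ 648^2 = 419904 ≡ 660 (mod 713)
12^256 ≡ 660^2 = 435600 ≡ 670 (mod 713)
12^512 ≡ 670^2 = 448900 ≡ 423 (mod 713)
712 = 512 + 128 + 64 + 8 in binary powers of 2.
So 12^712 ≡ 423 · 660 · 648 · 629 ≡ 100 (mod 713).
Since 100 ≠ 1, base 12 is a Fermat witness: 713 is composite.

100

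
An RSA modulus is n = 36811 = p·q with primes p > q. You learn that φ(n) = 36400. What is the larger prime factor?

φ(n) = (p−1)(q−1) = n − (p+q) + 1, so p + q = 36811 − 36400 + 1 = 412.
p and q are the roots of t² − 412t + 36811 = 0.
Discriminant: 412² − 4·36811 = 169744 − 147244 = 22500; √22500 = 150.
q = (412 − 150)/2 = 131, p = (412 + 150)/2 = 281.
Check: 131 · 281 = 36811.

281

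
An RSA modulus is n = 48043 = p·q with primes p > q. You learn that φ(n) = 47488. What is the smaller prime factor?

107

φ(n) = (p−1)(q−1) = n − (p+q) + 1, so p + q = 48043 − 47488 + 1 = 556.
p and q are the roots of t² − 556t + 48043 = 0.
Discriminant: 556² − 4·48043 = 309136 − 192172 = 116964; √116964 = 342.
q = (556 − 342)/2 = 107, p = (556 + 342)/2 = 449.
Check: 107 · 449 = 48043.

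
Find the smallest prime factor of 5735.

5735 is odd.
Digit sum 20, not divisible by 3.
Ends in 5: divisible by 5.

5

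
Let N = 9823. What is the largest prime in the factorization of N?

47

9823 = 11 · 893
893 = 19 · 47
47 is prime.
So 9823 = 11 · 19 · 47; the largest prime factor is 47.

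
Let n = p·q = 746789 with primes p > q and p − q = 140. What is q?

Since p = q + 140, we have 746789 = q(q + 140), so q² + 140q − 746789 = 0.
Discriminant: 140² + 4·746789 = 19600 + 2987156 = 3006756; √3006756 = 1734.
q = (−140 + 1734)/2 = 797, and p = q + 140 = 937.
Check: 797 · 937 = 746789.

797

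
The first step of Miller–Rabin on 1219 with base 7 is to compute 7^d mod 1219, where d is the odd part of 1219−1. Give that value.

888

1219 − 1 = 1218 = 2^1 · 609, so d = 609.
7^1 ≡ 7 (mod 1219)
7^2 ≡ 7^2 = 49 ≡ 49 (mod 1219)
7^4 ≡ 49^2 = 2401 ≡ 1182 (mod 1219)
7^8 ≡ 1182^2 = 1397124 ≡ 150 (mod 1219)
7^16 ≡ 150^2 = 22500 ≡ 558 (mod 1219)
7^32 ≡ 558^2 = 311364 ≡ 519 (mod 1219)
7^64 ≡ 519^2 = 269361 ≡ 1181 (mod 1219)
7^128 ≡ 1181^2 = 1394761 ≡ 225 (mod 1219)
7^256 ≡ 225^2 = 50625 ≡ 646 (mod 1219)
7^512 ≡ 646^2 = 417316 ≡ 418 (mod 1219)
609 = 512 + 64 + 32 + 1 in binary powers of 2.
So 7^609 ≡ 418 · 1181 · 519 · 7 ≡ 888 (mod 1219).
Squaring chain: 888; never reaches −1, so base 7 is a Miller–Rabin witness that 1219 is composite.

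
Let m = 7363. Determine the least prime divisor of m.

7363 is odd.
Digit sum 19, not divisible by 3.
Ends in 3: not divisible by 5.
7: 7363 = 7·1051 + 6
11: 7363 = 11·669 + 4
13: 7363 = 13·566 + 5
17: 7363 = 17·433 + 2
19: 7363 = 19·387 + 10
23: 7363 = 23·320 + 3
29: 7363 = 29·253 + 26
31: 7363 = 31·237 + 16
37: 7363 = 37·199

37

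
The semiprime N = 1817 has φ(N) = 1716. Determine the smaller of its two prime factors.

23

φ(n) = (p−1)(q−1) = n − (p+q) + 1, so p + q = 1817 − 1716 + 1 = 102.
p and q are the roots of t² − 102t + 1817 = 0.
Discriminant: 102² − 4·1817 = 10404 − 7268 = 3136; √3136 = 56.
q = (102 − 56)/2 = 23, p = (102 + 56)/2 = 79.
Check: 23 · 79 = 1817.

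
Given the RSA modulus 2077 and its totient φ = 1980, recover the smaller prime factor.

φ(n) = (p−1)(q−1) = n − (p+q) + 1, so p + q = 2077 − 1980 + 1 = 98.
p and q are the roots of t² − 98t + 2077 = 0.
Discriminant: 98² − 4·2077 = 9604 − 8308 = 1296; √1296 = 36.
q = (98 − 36)/2 = 31, p = (98 + 36)/2 = 67.
Check: 31 · 67 = 2077.

31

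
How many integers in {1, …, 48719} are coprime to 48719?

42840

Factor: 48719 = 11 · 43 · 103.
φ(48719) = (11−1) · (43−1) · (103−1) = 10 · 42 · 102 = 42840.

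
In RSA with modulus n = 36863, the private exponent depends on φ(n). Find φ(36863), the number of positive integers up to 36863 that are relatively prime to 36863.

Factor: 36863 = 191 · 193.
φ(36863) = (191−1) · (193−1) = 190 · 192 = 36480.

36480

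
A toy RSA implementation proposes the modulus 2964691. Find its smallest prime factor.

2964691 is odd.
Digit sum 37, not divisible by 3.
Ends in 1: not divisible by 5.
7: 2964691 = 7·423527 + 2
11: 2964691 = 11·269517 + 4
13: 2964691 = 13·228053 + 2
17: 2964691 = 17·174393 + 10
19: 2964691 = 19·156036 + 7
23: 2964691 = 23·128899 + 14
29: 2964691 = 29·102230 + 21
31: 2964691 = 31·95635 + 6
37: 2964691 = 37·80126 + 29
41: 2964691 = 41·72309 + 22
43: 2964691 = 43·68946 + 13
47: 2964691 = 47·63078 + 25
53: 2964691 = 53·55937 + 30
59: 2964691 = 59·50249

59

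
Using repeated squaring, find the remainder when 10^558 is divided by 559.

10^1 ≡ 10 (mod 559)
10^2 ≡ 10^2 = 100 ≡ 100 (mod 559)
10^4 ≡ 100^2 = 10000 ≡ 497 (mod 559)
10^8 ≡ 497^2 = 247009 ≡ 490 (mod 559)
10^16 ≡ 490^2 = 240100 ≡ 289 (mod 559)
10^32 ≡ 289^2 = 83521 ≡ 230 (mod 559)
10^64 ≡ 230^2 = 52900 ≡ 354 (mod 559)
10^128 ≡ 354^2 = 125316 ≡ 100 (mod 559)
10^256 ≡ 100^2 = 10000 ≡ 497 (mod 559)
10^512 ≡ 497^2 = 247009 ≡ 490 (mod 559)
558 = 512 + 32 + 8 + 4 + 2 in binary powers of 2.
So 10^558 ≡ 490 · 230 · 490 · 497 · 100 ≡ 365 (mod 559).
Since 365 ≠ 1, base 10 is a Fermat witness: 559 is composite.

365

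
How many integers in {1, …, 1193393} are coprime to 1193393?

Factor: 1193393 = 59 · 113 · 179.
φ(1193393) = (59−1) · (113−1) · (179−1) = 58 · 112 · 178 = 1156288.

1156288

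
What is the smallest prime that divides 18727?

61

18727 is odd.
Digit sum 25, not divisible by 3.
Ends in 7: not divisible by 5.
7: 18727 = 7·2675 + 2
11: 18727 = 11·1702 + 5
13: 18727 = 13·1440 + 7
17: 18727 = 17·1101 + 10
19: 18727 = 19·985 + 12
23: 18727 = 23·814 + 5
29: 18727 = 29·645 + 22
31: 18727 = 31·604 + 3
37: 18727 = 37·506 + 5
41: 18727 = 41·456 + 31
43: 18727 = 43·435 + 22
47: 18727 = 47·398 + 21
53: 18727 = 53·353 + 18
59: 18727 = 59·317 + 24
61: 18727 = 61·307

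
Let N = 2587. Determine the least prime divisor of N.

2587 is odd.
Digit sum 22, not divisible by 3.
Ends in 7: not divisible by 5.
7: 2587 = 7·369 + 4
11: 2587 = 11·235 + 2
13: 2587 = 13·199

13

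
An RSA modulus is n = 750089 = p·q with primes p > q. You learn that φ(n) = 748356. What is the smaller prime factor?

827

φ(n) = (p−1)(q−1) = n − (p+q) + 1, so p + q = 750089 − 748356 + 1 = 1734.
p and q are the roots of t² − 1734t + 750089 = 0.
Discriminant: 1734² − 4·750089 = 3006756 − 3000356 = 6400; √6400 = 80.
q = (1734 − 80)/2 = 827, p = (1734 + 80)/2 = 907.
Check: 827 · 907 = 750089.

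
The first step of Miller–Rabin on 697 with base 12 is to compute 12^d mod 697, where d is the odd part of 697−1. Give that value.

697 − 1 = 696 = 2^3 · 87, so d = 87.
12^1 ≡ 12 (mod 697)
12^2 ≡ 12^2 = 144 ≡ 144 (mod 697)
12^4 ≡ 144^2 = 20736 ≡ 523 (mod 697)
12^8 ≡ 523^2 = 273529 ≡ 305 (mod 697)
12^16 ≡ 305^2 = 93025 ≡ 324 (mod 697)
12^32 ≡ 324^2 = 104976 ≡ 426 (mod 697)
12^64 ≡ 426^2 = 181476 ≡ 256 (mod 697)
87 = 64 + 16 + 4 + 2 + 1 in binary powers of 2.
So 12^87 ≡ 256 · 324 · 523 · 144 · 12 ≡ 432 (mod 697).
Squaring chain: 432 → 525 → 310; never reaches −1, so base 12 is a Miller–Rabin witness that 697 is composite.

432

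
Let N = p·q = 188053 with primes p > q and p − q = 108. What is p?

Since p = q + 108, we have 188053 = q(q + 108), so q² + 108q − 188053 = 0.
Discriminant: 108² + 4·188053 = 11664 + 752212 = 763876; √763876 = 874.
q = (−108 + 874)/2 = 383, and p = q + 108 = 491.
Check: 383 · 491 = 188053.

491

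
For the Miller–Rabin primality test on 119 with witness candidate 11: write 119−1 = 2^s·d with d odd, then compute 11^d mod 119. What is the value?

114

119 − 1 = 118 = 2^1 · 59, so d = 59.
11^1 ≡ 11 (mod 119)
11^2 ≡ 11^2 = 121 ≡ 2 (mod 119)
11^4 ≡ 2^2 = 4 ≡ 4 (mod 119)
11^8 ≡ 4^2 = 16 ≡ 16 (mod 119)
11^16 ≡ 16^2 = 256 ≡ 18 (mod 119)
11^32 ≡ 18^2 = 324 ≡ 86 (mod 119)
59 = 32 + 16 + 8 + 2 + 1 in binary powers of 2.
So 11^59 ≡ 86 · 18 · 16 · 2 · 11 ≡ 114 (mod 119).
Squaring chain: 114; never reaches −1, so base 11 is a Miller–Rabin witness that 119 is composite.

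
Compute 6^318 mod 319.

103

6^1 ≡ 6 (mod 319)
6^2 ≡ 6^2 = 36 ≡ 36 (mod 319)
6^4 ≡ 36^2 = 1296 ≡ 20 (mod 319)
6^8 ≡ 20^2 = 400 ≡ 81 (mod 319)
6^16 ≡ 81^2 = 6561 ≡ 181 (mod 319)
6^32 ≡ 181^2 = 32761 ≡ 223 (mod 319)
6^64 ≡ 223^2 = 49729 ≡ 284 (mod 319)
6^128 ≡ 284^2 = 80656 ≡ 268 (mod 319)
6^256 ≡ 268^2 = 71824 ≡ 49 (mod 319)
318 = 256 + 32 + 16 + 8 + 4 + 2 in binary powers of 2.
So 6^318 ≡ 49 · 223 · 181 · 81 · 20 · 36 ≡ 103 (mod 319).
Since 103 ≠ 1, base 6 is a Fermat witness: 319 is composite.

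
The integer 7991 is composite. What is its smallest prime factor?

7991 is odd.
Digit sum 26, not divisible by 3.
Ends in 1: not divisible by 5.
7: 7991 = 7·1141 + 4
11: 7991 = 11·726 + 5
13: 7991 = 13·614 + 9
17: 7991 = 17·470 + 1
19: 7991 = 19·420 + 11
23: 7991 = 23·347 + 10
29: 7991 = 29·275 + 16
31: 7991 = 31·257 + 24
37: 7991 = 37·215 + 36
41: 7991 = 41·194 + 37
43: 7991 = 43·185 + 36
47: 7991 = 47·170 + 1
53: 7991 = 53·150 + 41
59: 7991 = 59·135 + 26
61: 7991 = 61·131

61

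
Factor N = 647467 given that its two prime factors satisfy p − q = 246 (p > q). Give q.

691

Since p = q + 246, we have 647467 = q(q + 246), so q² + 246q − 647467 = 0.
Discriminant: 246² + 4·647467 = 60516 + 2589868 = 2650384; √2650384 = 1628.
q = (−246 + 1628)/2 = 691, and p = q + 246 = 937.
Check: 691 · 937 = 647467.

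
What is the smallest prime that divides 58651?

89

58651 is odd.
Digit sum 25, not divisible by 3.
Ends in 1: not divisible by 5.
7: 58651 = 7·8378 + 5
11: 58651 = 11·5331 + 10
13: 58651 = 13·4511 + 8
17: 58651 = 17·3450 + 1
19: 58651 = 19·3086 + 17
23: 58651 = 23·2550 + 1
29: 58651 = 29·2022 + 13
31: 58651 = 31·1891 + 30
37: 58651 = 37·1585 + 6
41: 58651 = 41·1430 + 21
43: 58651 = 43·1363 + 42
47: 58651 = 47·1247 + 42
53: 58651 = 53·1106 + 33
59: 58651 = 59·994 + 5
61: 58651 = 61·961 + 30
67: 58651 = 67·875 + 26
71: 58651 = 71·826 + 5
73: 58651 = 73·803 + 32
79: 58651 = 79·742 + 33
83: 58651 = 83·706 + 53
89: 58651 = 89·659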